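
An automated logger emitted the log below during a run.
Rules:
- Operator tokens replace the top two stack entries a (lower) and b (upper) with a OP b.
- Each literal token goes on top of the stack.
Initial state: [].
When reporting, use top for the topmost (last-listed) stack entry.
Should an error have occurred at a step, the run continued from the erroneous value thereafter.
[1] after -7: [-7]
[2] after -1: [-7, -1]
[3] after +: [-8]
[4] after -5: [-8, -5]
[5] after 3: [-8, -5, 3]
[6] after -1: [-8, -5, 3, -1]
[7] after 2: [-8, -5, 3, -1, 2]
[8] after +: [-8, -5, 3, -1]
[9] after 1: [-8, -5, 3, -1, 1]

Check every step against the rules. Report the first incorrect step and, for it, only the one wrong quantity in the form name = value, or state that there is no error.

step 8, top = 1

Recomputing the run from the initial state:
step 1: [-7]
step 2: [-7, -1]
step 3: [-8]
step 4: [-8, -5]
step 5: [-8, -5, 3]
step 6: [-8, -5, 3, -1]
step 7: [-8, -5, 3, -1, 2]
step 8: [-8, -5, 3, 1]
step 9: [-8, -5, 3, 1, 1]
The first disagreement with the log is at step 8, where the value should be top = 1.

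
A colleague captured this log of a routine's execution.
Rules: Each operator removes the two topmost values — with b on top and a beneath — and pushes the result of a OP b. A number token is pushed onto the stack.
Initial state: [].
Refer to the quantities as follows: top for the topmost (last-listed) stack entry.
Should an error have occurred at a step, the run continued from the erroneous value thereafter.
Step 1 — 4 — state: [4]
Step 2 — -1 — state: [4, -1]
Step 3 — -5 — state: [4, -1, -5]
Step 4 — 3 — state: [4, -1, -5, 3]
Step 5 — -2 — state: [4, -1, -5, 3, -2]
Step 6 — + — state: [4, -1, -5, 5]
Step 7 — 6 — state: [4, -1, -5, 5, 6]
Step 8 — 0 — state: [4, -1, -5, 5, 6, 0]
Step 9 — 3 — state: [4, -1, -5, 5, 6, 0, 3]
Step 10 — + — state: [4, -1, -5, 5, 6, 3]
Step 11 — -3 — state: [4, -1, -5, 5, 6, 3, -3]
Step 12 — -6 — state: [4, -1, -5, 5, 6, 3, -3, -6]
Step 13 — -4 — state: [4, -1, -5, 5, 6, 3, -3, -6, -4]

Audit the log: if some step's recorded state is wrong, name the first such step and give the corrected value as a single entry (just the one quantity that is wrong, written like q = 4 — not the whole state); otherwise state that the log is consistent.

step 6, top = 1

1. push 4: top = 4 (consistent with the log)
2. push -1: top = -1 (same as recorded)
3. push -5: top = -5 (same as recorded)
4. push 3: top = 3 (no discrepancy)
5. push -2: top = -2 (in agreement)
6. 3 + -2 = 1 (not what was recorded)
The audit stops at step 6: the recorded entry is wrong and should be top = 1.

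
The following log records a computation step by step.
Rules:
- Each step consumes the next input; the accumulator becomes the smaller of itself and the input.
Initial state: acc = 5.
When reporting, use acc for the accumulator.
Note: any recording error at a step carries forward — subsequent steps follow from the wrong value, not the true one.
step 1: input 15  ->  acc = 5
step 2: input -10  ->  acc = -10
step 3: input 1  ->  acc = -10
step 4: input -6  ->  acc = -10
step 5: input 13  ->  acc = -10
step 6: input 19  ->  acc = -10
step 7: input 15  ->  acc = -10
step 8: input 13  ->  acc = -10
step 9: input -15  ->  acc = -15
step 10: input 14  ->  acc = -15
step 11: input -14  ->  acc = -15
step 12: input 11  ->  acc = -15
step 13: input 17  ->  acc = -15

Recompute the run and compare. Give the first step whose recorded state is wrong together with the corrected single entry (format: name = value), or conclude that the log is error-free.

1. acc = min(5, 15) = 5 (verified)
2. acc = min(5, -10) = -10 (checks out)
3. acc = min(-10, 1) = -10 (no discrepancy)
4. acc = min(-10, -6) = -10 (verified)
5. acc = min(-10, 13) = -10 (same as recorded)
6. acc = min(-10, 19) = -10 (exactly as logged)
7. acc = min(-10, 15) = -10 (verified)
8. acc = min(-10, 13) = -10 (checks out)
9. acc = min(-10, -15) = -15 (consistent with the log)
10. acc = min(-15, 14) = -15 (confirmed correct)
11. acc = min(-15, -14) = -15 (no discrepancy)
12. acc = min(-15, 11) = -15 (confirmed correct)
13. acc = min(-15, 17) = -15 (verified)
Each recorded entry agrees with the recomputation.

no error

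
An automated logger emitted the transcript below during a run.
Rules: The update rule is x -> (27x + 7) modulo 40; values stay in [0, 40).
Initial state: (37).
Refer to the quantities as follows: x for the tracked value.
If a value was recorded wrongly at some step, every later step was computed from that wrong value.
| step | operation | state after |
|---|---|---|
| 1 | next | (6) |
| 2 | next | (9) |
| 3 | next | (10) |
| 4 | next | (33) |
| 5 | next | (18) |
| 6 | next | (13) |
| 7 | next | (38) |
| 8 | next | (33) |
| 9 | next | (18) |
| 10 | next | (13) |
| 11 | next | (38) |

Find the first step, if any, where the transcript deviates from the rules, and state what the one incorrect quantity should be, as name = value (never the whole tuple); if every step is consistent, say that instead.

Recomputing the run from the initial state:
step 1: x = 6
step 2: x = 9
step 3: x = 10
step 4: x = 37
step 5: x = 6
step 6: x = 9
step 7: x = 10
step 8: x = 37
step 9: x = 6
step 10: x = 9
step 11: x = 10
The first disagreement with the transcript is at step 4, where the value should be x = 37.

step 4, x = 37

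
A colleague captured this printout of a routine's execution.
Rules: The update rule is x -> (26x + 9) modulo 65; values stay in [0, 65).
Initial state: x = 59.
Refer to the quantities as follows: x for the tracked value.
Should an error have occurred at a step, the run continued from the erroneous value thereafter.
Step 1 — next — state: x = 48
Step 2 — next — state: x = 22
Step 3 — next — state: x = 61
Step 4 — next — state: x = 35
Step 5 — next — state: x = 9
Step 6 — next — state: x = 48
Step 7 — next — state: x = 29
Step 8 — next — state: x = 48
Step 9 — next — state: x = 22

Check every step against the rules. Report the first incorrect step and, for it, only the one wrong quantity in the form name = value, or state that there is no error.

Recomputing the run from the initial state:
step 1: x = 48
step 2: x = 22
step 3: x = 61
step 4: x = 35
step 5: x = 9
step 6: x = 48
step 7: x = 22
step 8: x = 61
step 9: x = 35
The first disagreement with the printout is at step 7, where the value should be x = 22.

step 7, x = 22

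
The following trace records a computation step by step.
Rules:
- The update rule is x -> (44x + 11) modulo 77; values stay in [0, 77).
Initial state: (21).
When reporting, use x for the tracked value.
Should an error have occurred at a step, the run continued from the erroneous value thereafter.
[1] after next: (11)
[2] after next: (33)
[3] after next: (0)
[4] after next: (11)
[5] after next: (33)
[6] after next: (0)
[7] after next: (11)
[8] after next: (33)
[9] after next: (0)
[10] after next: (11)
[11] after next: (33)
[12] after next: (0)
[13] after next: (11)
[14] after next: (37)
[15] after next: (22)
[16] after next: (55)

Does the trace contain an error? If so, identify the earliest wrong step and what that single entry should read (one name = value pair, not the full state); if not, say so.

step 1: x = (44*21 + 11) mod 77 = 11 -> agrees with the trace
step 2: x = (44*11 + 11) mod 77 = 33 -> agrees with the trace
step 3: x = (44*33 + 11) mod 77 = 0 -> confirmed correct
step 4: x = (44*0 + 11) mod 77 = 11 -> agrees with the trace
step 5: x = (44*11 + 11) mod 77 = 33 -> agrees with the trace
step 6: x = (44*33 + 11) mod 77 = 0 -> no discrepancy
step 7: x = (44*0 + 11) mod 77 = 11 -> same as recorded
step 8: x = (44*11 + 11) mod 77 = 33 -> agrees with the trace
step 9: x = (44*33 + 11) mod 77 = 0 -> verified
step 10: x = (44*0 + 11) mod 77 = 11 -> exactly as logged
step 11: x = (44*11 + 11) mod 77 = 33 -> confirmed correct
step 12: x = (44*33 + 11) mod 77 = 0 -> same as recorded
step 13: x = (44*0 + 11) mod 77 = 11 -> in agreement
step 14: x = (44*11 + 11) mod 77 = 33 -> the trace has a different value
First deviation found at step 14; the corrected entry is x = 33.

step 14, x = 33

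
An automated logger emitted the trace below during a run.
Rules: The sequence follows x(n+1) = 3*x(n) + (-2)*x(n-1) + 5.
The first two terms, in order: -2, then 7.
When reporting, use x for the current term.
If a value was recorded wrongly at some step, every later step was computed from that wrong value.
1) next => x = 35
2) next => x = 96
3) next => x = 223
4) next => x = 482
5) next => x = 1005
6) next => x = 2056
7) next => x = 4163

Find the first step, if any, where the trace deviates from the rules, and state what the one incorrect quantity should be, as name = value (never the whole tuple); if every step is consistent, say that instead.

step 1, x = 30

Recomputing the run from the initial state:
step 1: x = 30
step 2: x = 81
step 3: x = 188
step 4: x = 407
step 5: x = 850
step 6: x = 1741
step 7: x = 3528
The first disagreement with the trace is at step 1, where the value should be x = 30.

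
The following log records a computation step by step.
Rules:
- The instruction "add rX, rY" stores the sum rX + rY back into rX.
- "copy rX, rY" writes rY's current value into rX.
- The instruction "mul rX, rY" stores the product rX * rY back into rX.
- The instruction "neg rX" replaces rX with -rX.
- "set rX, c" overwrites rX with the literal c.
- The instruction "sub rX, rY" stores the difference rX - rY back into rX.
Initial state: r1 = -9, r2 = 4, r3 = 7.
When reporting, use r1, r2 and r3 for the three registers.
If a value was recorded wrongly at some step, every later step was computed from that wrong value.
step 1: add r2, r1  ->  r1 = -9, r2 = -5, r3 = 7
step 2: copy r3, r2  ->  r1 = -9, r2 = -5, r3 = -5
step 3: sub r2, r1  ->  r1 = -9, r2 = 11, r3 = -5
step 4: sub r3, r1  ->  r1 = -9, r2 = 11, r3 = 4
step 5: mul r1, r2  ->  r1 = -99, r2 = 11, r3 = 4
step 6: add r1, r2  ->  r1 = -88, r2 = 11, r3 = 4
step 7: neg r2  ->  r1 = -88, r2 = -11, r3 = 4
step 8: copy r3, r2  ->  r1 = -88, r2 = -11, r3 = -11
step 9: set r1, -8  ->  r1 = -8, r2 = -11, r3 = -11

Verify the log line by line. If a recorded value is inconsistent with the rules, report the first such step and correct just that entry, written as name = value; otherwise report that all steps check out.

Step 1: r2 = 4 + -9 = -5 — exactly as logged.
Step 2: r3 = -5 — consistent with the log.
Step 3: r2 = -5 - -9 = 4 — first mismatch against the log.
The earliest wrong entry is at step 3: it should read r2 = 4.

step 3, r2 = 4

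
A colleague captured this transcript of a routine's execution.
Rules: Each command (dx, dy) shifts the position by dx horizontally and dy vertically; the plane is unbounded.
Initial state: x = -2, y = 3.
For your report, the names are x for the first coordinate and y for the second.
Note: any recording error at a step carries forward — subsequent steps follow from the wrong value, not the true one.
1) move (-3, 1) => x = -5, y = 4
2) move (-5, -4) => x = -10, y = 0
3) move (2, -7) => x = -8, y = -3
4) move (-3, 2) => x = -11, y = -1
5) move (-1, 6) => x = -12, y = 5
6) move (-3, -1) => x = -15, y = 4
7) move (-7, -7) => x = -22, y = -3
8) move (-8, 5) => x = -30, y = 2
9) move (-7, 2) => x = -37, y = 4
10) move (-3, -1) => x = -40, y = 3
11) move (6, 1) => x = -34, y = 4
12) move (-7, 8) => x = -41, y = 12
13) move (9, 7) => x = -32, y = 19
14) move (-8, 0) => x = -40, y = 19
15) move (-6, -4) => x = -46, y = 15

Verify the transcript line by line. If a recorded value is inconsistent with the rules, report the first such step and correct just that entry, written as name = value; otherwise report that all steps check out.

step 3, y = -7

Step 1: x = -2 + (-3) = -5, y = 3 + (1) = 4 — in agreement.
Step 2: x = -5 + (-5) = -10, y = 4 + (-4) = 0 — in agreement.
Step 3: x = -10 + (2) = -8, y = 0 + (-7) = -7 — the transcript has a different value.
That makes step 3 the first incorrect line — y = -7 is what it should show.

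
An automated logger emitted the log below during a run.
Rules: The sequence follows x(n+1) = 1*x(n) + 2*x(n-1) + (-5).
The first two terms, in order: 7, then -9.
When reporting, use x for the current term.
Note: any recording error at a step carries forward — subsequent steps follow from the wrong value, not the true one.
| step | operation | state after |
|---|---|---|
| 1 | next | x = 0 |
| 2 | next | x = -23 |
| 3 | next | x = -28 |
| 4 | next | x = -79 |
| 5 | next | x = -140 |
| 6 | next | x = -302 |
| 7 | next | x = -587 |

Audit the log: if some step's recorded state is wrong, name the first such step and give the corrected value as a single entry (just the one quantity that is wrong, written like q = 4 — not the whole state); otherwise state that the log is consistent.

1. x = 1*(-9) + (2)*(7) + (-5) = 0 (confirmed correct)
2. x = 1*(0) + (2)*(-9) + (-5) = -23 (in agreement)
3. x = 1*(-23) + (2)*(0) + (-5) = -28 (no discrepancy)
4. x = 1*(-28) + (2)*(-23) + (-5) = -79 (checks out)
5. x = 1*(-79) + (2)*(-28) + (-5) = -140 (agrees with the log)
6. x = 1*(-140) + (2)*(-79) + (-5) = -303 (the log has a different value)
So the first discrepancy is step 6, where the right value is x = -303.

step 6, x = -303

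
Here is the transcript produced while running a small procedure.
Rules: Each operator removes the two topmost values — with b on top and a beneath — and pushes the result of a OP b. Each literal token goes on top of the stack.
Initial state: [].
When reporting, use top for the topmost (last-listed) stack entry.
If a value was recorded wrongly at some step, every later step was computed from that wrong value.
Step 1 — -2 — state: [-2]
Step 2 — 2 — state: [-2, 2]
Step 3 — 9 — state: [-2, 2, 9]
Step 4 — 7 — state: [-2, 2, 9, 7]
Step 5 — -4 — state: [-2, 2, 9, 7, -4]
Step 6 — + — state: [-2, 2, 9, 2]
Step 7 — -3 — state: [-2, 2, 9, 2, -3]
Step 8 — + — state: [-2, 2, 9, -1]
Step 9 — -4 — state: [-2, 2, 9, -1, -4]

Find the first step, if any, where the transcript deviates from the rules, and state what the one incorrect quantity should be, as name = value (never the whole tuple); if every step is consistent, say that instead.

step 6, top = 3

1. push -2: top = -2 (same as recorded)
2. push 2: top = 2 (same as recorded)
3. push 9: top = 9 (verified)
4. push 7: top = 7 (matches)
5. push -4: top = -4 (consistent with the transcript)
6. 7 + -4 = 3 (the transcript has a different value)
Conclusion: step 6 carries the first error; the entry should be top = 3.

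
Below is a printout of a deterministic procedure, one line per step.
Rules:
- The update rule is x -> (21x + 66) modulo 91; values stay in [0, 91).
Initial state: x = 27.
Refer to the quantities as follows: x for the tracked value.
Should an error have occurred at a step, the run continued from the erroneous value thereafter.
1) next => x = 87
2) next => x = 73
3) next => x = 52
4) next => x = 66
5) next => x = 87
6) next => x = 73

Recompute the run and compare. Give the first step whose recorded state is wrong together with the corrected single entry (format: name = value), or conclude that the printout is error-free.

no error

1. x = (21*27 + 66) mod 91 = 87 (agrees with the printout)
2. x = (21*87 + 66) mod 91 = 73 (consistent with the printout)
3. x = (21*73 + 66) mod 91 = 52 (agrees with the printout)
4. x = (21*52 + 66) mod 91 = 66 (matches)
5. x = (21*66 + 66) mod 91 = 87 (in agreement)
6. x = (21*87 + 66) mod 91 = 73 (agrees with the printout)
The whole run recomputes cleanly — no discrepancies.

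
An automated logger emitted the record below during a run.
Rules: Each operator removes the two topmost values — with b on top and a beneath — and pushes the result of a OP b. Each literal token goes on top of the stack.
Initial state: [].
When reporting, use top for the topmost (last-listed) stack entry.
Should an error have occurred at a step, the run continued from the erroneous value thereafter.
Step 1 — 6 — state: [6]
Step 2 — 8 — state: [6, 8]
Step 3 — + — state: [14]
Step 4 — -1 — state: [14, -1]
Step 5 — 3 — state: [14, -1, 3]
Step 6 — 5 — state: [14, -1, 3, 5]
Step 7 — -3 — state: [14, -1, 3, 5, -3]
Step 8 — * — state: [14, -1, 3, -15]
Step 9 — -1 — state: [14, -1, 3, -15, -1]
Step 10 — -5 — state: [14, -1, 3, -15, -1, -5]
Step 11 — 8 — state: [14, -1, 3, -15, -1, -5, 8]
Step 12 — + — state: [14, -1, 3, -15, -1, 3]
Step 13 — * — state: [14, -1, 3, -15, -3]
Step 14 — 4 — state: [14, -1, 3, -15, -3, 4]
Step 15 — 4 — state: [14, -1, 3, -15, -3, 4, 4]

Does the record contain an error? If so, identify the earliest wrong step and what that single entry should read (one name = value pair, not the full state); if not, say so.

no error

Recomputing the run from the initial state:
step 1: [6]
step 2: [6, 8]
step 3: [14]
step 4: [14, -1]
step 5: [14, -1, 3]
step 6: [14, -1, 3, 5]
step 7: [14, -1, 3, 5, -3]
step 8: [14, -1, 3, -15]
step 9: [14, -1, 3, -15, -1]
step 10: [14, -1, 3, -15, -1, -5]
step 11: [14, -1, 3, -15, -1, -5, 8]
step 12: [14, -1, 3, -15, -1, 3]
step 13: [14, -1, 3, -15, -3]
step 14: [14, -1, 3, -15, -3, 4]
step 15: [14, -1, 3, -15, -3, 4, 4]
This matches the record at every step.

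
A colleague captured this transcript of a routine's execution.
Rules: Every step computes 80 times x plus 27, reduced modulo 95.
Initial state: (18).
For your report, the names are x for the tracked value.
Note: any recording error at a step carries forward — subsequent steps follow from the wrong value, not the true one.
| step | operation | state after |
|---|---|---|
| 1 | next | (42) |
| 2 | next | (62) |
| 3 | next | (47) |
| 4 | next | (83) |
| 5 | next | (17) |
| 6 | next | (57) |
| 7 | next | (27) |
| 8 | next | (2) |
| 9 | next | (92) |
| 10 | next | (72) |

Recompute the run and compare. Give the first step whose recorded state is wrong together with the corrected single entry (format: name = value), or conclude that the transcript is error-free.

step 4, x = 82

step 1: x = (80*18 + 27) mod 95 = 42 -> exactly as logged
step 2: x = (80*42 + 27) mod 95 = 62 -> confirmed correct
step 3: x = (80*62 + 27) mod 95 = 47 -> exactly as logged
step 4: x = (80*47 + 27) mod 95 = 82 -> not what was recorded
First incorrect step: 4; the correct value is x = 82.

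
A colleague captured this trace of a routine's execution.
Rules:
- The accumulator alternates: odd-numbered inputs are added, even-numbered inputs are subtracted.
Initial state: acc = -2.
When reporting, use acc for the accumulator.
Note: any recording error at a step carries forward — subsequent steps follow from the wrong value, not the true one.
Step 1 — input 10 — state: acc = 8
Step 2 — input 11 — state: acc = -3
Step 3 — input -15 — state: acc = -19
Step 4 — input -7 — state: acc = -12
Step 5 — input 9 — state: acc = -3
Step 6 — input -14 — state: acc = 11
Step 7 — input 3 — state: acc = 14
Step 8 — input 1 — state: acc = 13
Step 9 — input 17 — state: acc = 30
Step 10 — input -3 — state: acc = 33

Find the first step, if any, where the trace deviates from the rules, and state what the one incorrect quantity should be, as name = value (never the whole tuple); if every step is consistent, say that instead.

step 3, acc = -18

step 1: acc = -2 + 10 = 8 -> matches
step 2: acc = 8 - 11 = -3 -> consistent with the trace
step 3: acc = -3 + -15 = -18 -> first mismatch against the trace
The earliest wrong entry is at step 3: it should read acc = -18.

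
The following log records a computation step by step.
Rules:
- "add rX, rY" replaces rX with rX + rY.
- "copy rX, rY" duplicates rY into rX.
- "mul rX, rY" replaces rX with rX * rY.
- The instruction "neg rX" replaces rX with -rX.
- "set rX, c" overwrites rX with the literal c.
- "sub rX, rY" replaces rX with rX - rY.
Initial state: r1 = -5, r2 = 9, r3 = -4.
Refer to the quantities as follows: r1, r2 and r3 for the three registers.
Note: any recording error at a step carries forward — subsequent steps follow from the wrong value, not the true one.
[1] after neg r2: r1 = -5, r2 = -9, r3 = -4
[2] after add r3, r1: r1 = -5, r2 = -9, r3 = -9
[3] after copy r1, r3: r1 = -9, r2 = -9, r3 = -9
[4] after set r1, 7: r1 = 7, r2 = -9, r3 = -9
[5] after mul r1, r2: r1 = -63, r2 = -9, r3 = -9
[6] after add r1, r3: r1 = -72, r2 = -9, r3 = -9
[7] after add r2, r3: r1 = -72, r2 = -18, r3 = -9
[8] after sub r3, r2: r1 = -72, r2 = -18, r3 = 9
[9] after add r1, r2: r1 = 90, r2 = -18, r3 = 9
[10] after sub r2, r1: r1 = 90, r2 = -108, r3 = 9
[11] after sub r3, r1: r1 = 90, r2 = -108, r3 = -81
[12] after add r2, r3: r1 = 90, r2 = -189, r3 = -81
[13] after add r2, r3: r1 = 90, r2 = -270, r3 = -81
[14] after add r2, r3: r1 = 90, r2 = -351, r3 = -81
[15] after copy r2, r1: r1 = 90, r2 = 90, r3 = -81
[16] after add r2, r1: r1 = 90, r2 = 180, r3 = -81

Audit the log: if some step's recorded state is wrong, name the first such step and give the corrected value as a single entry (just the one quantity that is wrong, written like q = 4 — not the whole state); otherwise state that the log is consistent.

step 9, r1 = -90

1. r2 = -(9) = -9 (in agreement)
2. r3 = -4 + -5 = -9 (in agreement)
3. r1 = -9 (exactly as logged)
4. r1 = 7 (same as recorded)
5. r1 = 7 * -9 = -63 (in agreement)
6. r1 = -63 + -9 = -72 (exactly as logged)
7. r2 = -9 + -9 = -18 (in agreement)
8. r3 = -9 - -18 = 9 (exactly as logged)
9. r1 = -72 + -18 = -90 (the entry is off here)
The audit stops at step 9: the recorded entry is wrong and should be r1 = -90.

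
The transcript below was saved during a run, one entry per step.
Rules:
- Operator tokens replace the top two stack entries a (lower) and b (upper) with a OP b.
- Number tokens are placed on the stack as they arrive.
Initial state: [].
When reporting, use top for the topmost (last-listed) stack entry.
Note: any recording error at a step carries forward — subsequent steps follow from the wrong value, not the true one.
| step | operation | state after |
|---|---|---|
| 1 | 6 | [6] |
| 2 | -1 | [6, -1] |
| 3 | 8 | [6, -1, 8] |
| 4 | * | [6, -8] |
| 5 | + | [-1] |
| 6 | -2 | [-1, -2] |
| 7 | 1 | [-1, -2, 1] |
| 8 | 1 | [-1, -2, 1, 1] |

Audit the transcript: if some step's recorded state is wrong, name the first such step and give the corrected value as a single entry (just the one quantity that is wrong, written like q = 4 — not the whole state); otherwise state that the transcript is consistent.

step 5, top = -2

1. push 6: top = 6 (in agreement)
2. push -1: top = -1 (no discrepancy)
3. push 8: top = 8 (same as recorded)
4. -1 * 8 = -8 (agrees with the transcript)
5. 6 + -8 = -2 (the transcript disagrees here)
The audit stops at step 5: the recorded entry is wrong and should be top = -2.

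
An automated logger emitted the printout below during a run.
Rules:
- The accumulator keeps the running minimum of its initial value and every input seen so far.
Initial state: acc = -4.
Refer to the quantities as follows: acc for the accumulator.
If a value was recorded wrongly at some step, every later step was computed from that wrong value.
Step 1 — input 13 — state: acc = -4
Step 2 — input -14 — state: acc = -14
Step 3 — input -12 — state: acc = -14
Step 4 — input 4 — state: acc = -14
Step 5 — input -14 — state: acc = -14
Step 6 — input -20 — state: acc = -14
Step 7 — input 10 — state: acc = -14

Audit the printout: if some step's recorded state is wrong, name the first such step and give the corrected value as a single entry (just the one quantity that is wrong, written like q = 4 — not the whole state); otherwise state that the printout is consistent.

Recomputing the run from the initial state:
step 1: acc = -4
step 2: acc = -14
step 3: acc = -14
step 4: acc = -14
step 5: acc = -14
step 6: acc = -20
step 7: acc = -20
The first disagreement with the printout is at step 6, where the value should be acc = -20.

step 6, acc = -20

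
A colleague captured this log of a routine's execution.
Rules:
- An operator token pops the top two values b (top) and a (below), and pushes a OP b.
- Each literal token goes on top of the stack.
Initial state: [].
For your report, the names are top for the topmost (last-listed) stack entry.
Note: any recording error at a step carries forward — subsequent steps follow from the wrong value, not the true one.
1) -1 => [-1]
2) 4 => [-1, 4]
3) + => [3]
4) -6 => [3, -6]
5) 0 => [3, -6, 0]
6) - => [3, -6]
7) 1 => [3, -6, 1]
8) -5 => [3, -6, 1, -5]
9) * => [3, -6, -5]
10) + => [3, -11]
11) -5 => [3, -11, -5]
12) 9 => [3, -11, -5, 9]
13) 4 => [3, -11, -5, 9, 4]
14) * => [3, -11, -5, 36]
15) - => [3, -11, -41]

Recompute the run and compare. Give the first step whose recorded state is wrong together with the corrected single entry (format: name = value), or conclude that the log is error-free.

Recomputing the run from the initial state:
step 1: [-1]
step 2: [-1, 4]
step 3: [3]
step 4: [3, -6]
step 5: [3, -6, 0]
step 6: [3, -6]
step 7: [3, -6, 1]
step 8: [3, -6, 1, -5]
step 9: [3, -6, -5]
step 10: [3, -11]
step 11: [3, -11, -5]
step 12: [3, -11, -5, 9]
step 13: [3, -11, -5, 9, 4]
step 14: [3, -11, -5, 36]
step 15: [3, -11, -41]
This matches the log at every step.

no error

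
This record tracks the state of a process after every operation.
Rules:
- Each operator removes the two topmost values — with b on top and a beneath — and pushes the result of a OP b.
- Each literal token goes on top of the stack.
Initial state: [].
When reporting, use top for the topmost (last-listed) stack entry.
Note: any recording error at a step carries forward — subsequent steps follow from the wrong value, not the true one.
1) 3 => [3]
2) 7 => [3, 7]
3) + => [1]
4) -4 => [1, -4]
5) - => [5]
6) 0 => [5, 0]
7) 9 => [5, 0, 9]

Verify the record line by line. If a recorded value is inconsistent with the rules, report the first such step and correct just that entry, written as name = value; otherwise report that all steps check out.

1. push 3: top = 3 (matches)
2. push 7: top = 7 (matches)
3. 3 + 7 = 10 (the record has a different value)
That makes step 3 the first incorrect line — top = 10 is what it should show.

step 3, top = 10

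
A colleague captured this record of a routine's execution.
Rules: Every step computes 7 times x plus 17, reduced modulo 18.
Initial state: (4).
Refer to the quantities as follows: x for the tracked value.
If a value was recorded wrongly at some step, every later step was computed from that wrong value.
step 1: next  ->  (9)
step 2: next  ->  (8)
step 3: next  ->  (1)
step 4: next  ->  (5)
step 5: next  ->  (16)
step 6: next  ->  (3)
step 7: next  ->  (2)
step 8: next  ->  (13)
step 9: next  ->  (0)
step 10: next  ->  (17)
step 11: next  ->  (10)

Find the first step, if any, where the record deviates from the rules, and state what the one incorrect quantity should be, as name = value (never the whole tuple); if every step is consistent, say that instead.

step 4, x = 6

Step 1: x = (7*4 + 17) mod 18 = 9 — exactly as logged.
Step 2: x = (7*9 + 17) mod 18 = 8 — consistent with the record.
Step 3: x = (7*8 + 17) mod 18 = 1 — checks out.
Step 4: x = (7*1 + 17) mod 18 = 6 — not what was recorded.
Step 4 is the first one off; corrected, x = 6.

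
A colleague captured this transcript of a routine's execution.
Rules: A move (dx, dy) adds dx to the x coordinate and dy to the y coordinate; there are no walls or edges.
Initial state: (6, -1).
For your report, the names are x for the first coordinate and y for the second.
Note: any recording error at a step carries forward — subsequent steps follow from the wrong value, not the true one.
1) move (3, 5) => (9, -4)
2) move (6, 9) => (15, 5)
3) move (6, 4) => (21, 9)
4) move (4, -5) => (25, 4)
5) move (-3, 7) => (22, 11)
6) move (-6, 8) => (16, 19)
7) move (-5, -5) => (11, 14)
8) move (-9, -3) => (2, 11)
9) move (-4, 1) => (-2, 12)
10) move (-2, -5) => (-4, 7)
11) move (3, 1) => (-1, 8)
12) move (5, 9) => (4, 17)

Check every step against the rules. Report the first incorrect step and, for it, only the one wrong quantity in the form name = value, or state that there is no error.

step 1, y = 4

Recomputing the run from the initial state:
step 1: x = 9, y = 4
step 2: x = 15, y = 13
step 3: x = 21, y = 17
step 4: x = 25, y = 12
step 5: x = 22, y = 19
step 6: x = 16, y = 27
step 7: x = 11, y = 22
step 8: x = 2, y = 19
step 9: x = -2, y = 20
step 10: x = -4, y = 15
step 11: x = -1, y = 16
step 12: x = 4, y = 25
The first disagreement with the transcript is at step 1, where the value should be y = 4.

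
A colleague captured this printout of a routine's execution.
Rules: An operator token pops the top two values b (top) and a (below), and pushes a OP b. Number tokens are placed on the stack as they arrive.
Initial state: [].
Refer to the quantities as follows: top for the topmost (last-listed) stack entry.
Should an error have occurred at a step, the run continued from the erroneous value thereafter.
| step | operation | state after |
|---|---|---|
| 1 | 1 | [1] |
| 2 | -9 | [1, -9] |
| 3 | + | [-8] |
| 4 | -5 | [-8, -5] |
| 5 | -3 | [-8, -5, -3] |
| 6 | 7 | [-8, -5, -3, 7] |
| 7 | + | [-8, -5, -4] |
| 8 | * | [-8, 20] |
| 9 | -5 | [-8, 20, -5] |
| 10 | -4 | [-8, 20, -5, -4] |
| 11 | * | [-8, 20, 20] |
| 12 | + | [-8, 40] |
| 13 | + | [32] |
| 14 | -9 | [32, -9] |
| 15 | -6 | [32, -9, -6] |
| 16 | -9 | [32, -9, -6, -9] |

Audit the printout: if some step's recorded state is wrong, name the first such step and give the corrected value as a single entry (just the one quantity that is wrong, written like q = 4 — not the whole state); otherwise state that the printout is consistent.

Step 1: push 1: top = 1 — same as recorded.
Step 2: push -9: top = -9 — confirmed correct.
Step 3: 1 + -9 = -8 — verified.
Step 4: push -5: top = -5 — matches.
Step 5: push -3: top = -3 — exactly as logged.
Step 6: push 7: top = 7 — same as recorded.
Step 7: -3 + 7 = 4 — a discrepancy with the printout.
That makes step 7 the first incorrect line — top = 4 is what it should show.

step 7, top = 4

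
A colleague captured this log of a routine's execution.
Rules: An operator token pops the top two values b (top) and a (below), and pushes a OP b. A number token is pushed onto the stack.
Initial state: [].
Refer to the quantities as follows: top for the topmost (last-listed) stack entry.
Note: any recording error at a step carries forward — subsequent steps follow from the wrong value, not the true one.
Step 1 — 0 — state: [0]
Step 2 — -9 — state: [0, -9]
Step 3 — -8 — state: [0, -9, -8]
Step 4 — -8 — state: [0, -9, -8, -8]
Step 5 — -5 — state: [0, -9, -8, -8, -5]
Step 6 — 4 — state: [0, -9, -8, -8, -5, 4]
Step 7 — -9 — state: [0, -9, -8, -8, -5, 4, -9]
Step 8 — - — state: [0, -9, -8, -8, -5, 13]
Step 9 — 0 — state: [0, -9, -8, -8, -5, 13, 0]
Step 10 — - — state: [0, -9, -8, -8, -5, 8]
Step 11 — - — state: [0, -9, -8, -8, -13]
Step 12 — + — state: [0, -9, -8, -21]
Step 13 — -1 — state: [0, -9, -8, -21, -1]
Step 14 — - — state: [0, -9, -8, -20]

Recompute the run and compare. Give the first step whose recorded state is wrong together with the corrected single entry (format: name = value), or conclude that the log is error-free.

Step 1: push 0: top = 0 — consistent with the log.
Step 2: push -9: top = -9 — in agreement.
Step 3: push -8: top = -8 — no discrepancy.
Step 4: push -8: top = -8 — in agreement.
Step 5: push -5: top = -5 — matches.
Step 6: push 4: top = 4 — consistent with the log.
Step 7: push -9: top = -9 — same as recorded.
Step 8: 4 - -9 = 13 — consistent with the log.
Step 9: push 0: top = 0 — exactly as logged.
Step 10: 13 - 0 = 13 — first mismatch against the log.
That makes step 10 the first incorrect line — top = 13 is what it should show.

step 10, top = 13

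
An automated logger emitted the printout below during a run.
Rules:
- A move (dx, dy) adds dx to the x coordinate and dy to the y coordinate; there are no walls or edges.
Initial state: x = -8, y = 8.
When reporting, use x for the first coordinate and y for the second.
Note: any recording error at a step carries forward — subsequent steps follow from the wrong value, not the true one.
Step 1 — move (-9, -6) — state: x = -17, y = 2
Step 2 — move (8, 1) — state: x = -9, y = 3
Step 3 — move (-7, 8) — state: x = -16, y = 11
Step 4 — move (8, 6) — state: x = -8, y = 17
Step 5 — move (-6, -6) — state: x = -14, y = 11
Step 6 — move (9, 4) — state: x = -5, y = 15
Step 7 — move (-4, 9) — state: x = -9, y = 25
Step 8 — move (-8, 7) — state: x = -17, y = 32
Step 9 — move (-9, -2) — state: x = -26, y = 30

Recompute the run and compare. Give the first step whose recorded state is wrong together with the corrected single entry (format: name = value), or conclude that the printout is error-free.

step 7, y = 24

Recomputing the run from the initial state:
step 1: x = -17, y = 2
step 2: x = -9, y = 3
step 3: x = -16, y = 11
step 4: x = -8, y = 17
step 5: x = -14, y = 11
step 6: x = -5, y = 15
step 7: x = -9, y = 24
step 8: x = -17, y = 31
step 9: x = -26, y = 29
The first disagreement with the printout is at step 7, where the value should be y = 24.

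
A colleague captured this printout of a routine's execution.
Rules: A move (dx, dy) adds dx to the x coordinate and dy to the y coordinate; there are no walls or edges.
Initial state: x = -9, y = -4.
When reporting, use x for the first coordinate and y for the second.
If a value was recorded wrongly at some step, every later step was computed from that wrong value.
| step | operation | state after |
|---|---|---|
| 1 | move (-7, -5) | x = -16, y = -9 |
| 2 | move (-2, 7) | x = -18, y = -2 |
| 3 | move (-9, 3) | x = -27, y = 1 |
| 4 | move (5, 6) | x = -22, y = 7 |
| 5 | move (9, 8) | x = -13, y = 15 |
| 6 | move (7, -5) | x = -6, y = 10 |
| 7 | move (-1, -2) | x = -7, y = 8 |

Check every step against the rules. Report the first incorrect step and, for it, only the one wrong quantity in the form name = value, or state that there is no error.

no error

step 1: x = -9 + (-7) = -16, y = -4 + (-5) = -9 -> consistent with the printout
step 2: x = -16 + (-2) = -18, y = -9 + (7) = -2 -> agrees with the printout
step 3: x = -18 + (-9) = -27, y = -2 + (3) = 1 -> agrees with the printout
step 4: x = -27 + (5) = -22, y = 1 + (6) = 7 -> same as recorded
step 5: x = -22 + (9) = -13, y = 7 + (8) = 15 -> exactly as logged
step 6: x = -13 + (7) = -6, y = 15 + (-5) = 10 -> confirmed correct
step 7: x = -6 + (-1) = -7, y = 10 + (-2) = 8 -> consistent with the printout
Nothing is out of place; the run is error-free.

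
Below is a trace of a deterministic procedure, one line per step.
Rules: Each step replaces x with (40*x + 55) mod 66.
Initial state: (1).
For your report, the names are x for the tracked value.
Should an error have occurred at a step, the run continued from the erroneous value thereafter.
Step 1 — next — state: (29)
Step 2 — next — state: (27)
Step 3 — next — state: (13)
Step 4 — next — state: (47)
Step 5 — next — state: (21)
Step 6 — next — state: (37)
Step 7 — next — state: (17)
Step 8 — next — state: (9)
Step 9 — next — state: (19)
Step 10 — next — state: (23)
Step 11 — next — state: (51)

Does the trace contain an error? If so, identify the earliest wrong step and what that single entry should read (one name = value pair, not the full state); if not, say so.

no error

1. x = (40*1 + 55) mod 66 = 29 (same as recorded)
2. x = (40*29 + 55) mod 66 = 27 (no discrepancy)
3. x = (40*27 + 55) mod 66 = 13 (verified)
4. x = (40*13 + 55) mod 66 = 47 (same as recorded)
5. x = (40*47 + 55) mod 66 = 21 (in agreement)
6. x = (40*21 + 55) mod 66 = 37 (matches)
7. x = (40*37 + 55) mod 66 = 17 (no discrepancy)
8. x = (40*17 + 55) mod 66 = 9 (verified)
9. x = (40*9 + 55) mod 66 = 19 (confirmed correct)
10. x = (40*19 + 55) mod 66 = 23 (consistent with the trace)
11. x = (40*23 + 55) mod 66 = 51 (confirmed correct)
Each recorded entry agrees with the recomputation.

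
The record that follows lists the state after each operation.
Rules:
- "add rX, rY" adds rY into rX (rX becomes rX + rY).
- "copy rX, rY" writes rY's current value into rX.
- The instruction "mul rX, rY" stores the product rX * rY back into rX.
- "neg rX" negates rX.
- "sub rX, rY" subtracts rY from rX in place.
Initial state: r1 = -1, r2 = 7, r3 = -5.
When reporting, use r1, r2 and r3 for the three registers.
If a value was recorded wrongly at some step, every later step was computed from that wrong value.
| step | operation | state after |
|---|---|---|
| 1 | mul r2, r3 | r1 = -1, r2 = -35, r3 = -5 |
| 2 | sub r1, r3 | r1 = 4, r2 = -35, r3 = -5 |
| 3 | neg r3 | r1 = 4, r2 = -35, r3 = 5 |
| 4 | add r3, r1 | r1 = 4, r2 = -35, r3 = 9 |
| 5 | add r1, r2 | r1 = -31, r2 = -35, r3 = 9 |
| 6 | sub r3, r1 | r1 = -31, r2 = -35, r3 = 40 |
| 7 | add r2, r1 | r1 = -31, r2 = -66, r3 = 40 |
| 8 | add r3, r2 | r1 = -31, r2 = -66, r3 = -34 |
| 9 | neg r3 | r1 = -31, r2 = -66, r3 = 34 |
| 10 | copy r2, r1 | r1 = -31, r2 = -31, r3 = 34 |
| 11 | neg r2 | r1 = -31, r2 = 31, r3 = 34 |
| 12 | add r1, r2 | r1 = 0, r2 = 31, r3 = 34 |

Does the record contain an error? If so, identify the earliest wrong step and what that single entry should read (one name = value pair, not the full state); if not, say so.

step 8, r3 = -26

step 1: r2 = 7 * -5 = -35 -> same as recorded
step 2: r1 = -1 - -5 = 4 -> checks out
step 3: r3 = -(-5) = 5 -> checks out
step 4: r3 = 5 + 4 = 9 -> checks out
step 5: r1 = 4 + -35 = -31 -> in agreement
step 6: r3 = 9 - -31 = 40 -> same as recorded
step 7: r2 = -35 + -31 = -66 -> no discrepancy
step 8: r3 = 40 + -66 = -26 -> not what was recorded
Conclusion: step 8 carries the first error; the entry should be r3 = -26.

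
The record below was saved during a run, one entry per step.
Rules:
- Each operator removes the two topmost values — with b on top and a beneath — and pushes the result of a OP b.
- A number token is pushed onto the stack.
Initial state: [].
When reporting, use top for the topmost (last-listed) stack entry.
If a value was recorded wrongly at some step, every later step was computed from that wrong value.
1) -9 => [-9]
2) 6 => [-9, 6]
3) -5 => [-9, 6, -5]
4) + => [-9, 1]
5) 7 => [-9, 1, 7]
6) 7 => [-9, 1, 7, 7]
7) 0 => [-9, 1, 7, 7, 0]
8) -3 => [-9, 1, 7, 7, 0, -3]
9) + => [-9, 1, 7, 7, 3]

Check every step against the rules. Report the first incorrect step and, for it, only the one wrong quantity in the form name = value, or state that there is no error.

Step 1: push -9: top = -9 — agrees with the record.
Step 2: push 6: top = 6 — same as recorded.
Step 3: push -5: top = -5 — no discrepancy.
Step 4: 6 + -5 = 1 — same as recorded.
Step 5: push 7: top = 7 — agrees with the record.
Step 6: push 7: top = 7 — confirmed correct.
Step 7: push 0: top = 0 — same as recorded.
Step 8: push -3: top = -3 — verified.
Step 9: 0 + -3 = -3 — not what was recorded.
The audit stops at step 9: the recorded entry is wrong and should be top = -3.

step 9, top = -3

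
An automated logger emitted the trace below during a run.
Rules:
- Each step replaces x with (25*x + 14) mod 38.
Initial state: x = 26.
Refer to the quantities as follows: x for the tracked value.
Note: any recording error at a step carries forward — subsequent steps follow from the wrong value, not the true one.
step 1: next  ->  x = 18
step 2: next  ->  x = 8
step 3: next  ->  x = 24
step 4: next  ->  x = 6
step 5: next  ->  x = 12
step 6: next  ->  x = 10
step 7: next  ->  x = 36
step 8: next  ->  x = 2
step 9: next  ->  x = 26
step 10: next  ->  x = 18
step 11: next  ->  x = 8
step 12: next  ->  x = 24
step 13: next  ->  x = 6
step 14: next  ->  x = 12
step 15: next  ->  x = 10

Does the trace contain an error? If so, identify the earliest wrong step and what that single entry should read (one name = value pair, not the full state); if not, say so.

no error

Step 1: x = (25*26 + 14) mod 38 = 18 — verified.
Step 2: x = (25*18 + 14) mod 38 = 8 — consistent with the trace.
Step 3: x = (25*8 + 14) mod 38 = 24 — exactly as logged.
Step 4: x = (25*24 + 14) mod 38 = 6 — in agreement.
Step 5: x = (25*6 + 14) mod 38 = 12 — consistent with the trace.
Step 6: x = (25*12 + 14) mod 38 = 10 — verified.
Step 7: x = (25*10 + 14) mod 38 = 36 — confirmed correct.
Step 8: x = (25*36 + 14) mod 38 = 2 — same as recorded.
Step 9: x = (25*2 + 14) mod 38 = 26 — agrees with the trace.
Step 10: x = (25*26 + 14) mod 38 = 18 — no discrepancy.
Step 11: x = (25*18 + 14) mod 38 = 8 — checks out.
Step 12: x = (25*8 + 14) mod 38 = 24 — confirmed correct.
Step 13: x = (25*24 + 14) mod 38 = 6 — no discrepancy.
Step 14: x = (25*6 + 14) mod 38 = 12 — no discrepancy.
Step 15: x = (25*12 + 14) mod 38 = 10 — exactly as logged.
The recomputation confirms every line.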